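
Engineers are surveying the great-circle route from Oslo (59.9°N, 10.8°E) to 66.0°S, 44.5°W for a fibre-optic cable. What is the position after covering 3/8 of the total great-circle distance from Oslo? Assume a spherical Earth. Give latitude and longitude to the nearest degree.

Write both endpoints as unit vectors p₁, p₂ with components (cos φ cos λ, cos φ sin λ, sin φ).
The central angle between the endpoints is δ = arccos(p₁·p₂) ≈ 2.311 rad (132.4°).
Interpolate at f = 3/8 with slerp weights a = sin((1−f)δ)/sin δ ≈ 1.343, b = sin(fδ)/sin δ ≈ 1.032.
p = a·p₁ + b·p₂ ≈ (0.961, -0.168, 0.219); φ = arcsin(p_z) ≈ 12.67°, λ = atan2(p_y, p_x) ≈ -9.91°.

≈ 13°N, 10°W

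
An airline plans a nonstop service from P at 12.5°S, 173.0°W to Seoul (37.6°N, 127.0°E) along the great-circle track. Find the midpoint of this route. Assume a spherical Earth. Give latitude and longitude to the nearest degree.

≈ 14°N, 160°E

Write both endpoints as unit vectors p₁, p₂ with components (cos φ cos λ, cos φ sin λ, sin φ).
The central angle between the endpoints is δ = arccos(p₁·p₂) ≈ 1.313 rad (75.2°).
Interpolate at f = 1/2 with slerp weights a = sin((1−f)δ)/sin δ ≈ 0.631, b = sin(fδ)/sin δ ≈ 0.631.
p = a·p₁ + b·p₂ ≈ (-0.913, 0.324, 0.249); φ = arcsin(p_z) ≈ 14.39°, λ = atan2(p_y, p_x) ≈ 160.44°.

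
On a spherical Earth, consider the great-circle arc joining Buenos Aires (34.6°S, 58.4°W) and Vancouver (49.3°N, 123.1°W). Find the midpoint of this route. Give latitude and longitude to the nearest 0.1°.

≈ (8.7°N, 86.5°W)

From cos δ = sin φ₁ sin φ₂ + cos φ₁ cos φ₂ cos Δλ, the central angle is δ ≈ 1.773 rad (101.6°).
Interpolate at f = 1/2 with slerp weights a = sin((1−f)δ)/sin δ ≈ 0.791, b = sin(fδ)/sin δ ≈ 0.791.
p = a·p₁ + b·p₂ ≈ (0.059, -0.987, 0.151); φ = arcsin(p_z) ≈ 8.66°, λ = atan2(p_y, p_x) ≈ -86.55°.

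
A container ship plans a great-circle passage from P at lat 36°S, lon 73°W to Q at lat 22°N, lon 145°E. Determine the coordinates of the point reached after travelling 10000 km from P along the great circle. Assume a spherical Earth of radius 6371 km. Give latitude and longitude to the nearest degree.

≈ lat 10°S, lon 170°W

Write both endpoints as unit vectors p₁, p₂ with components (cos φ cos λ, cos φ sin λ, sin φ).
The central angle between the endpoints is δ = arccos(p₁·p₂) ≈ 2.517 rad (144.2°). The total great-circle distance is δ·R ≈ 2.517 × 6371 ≈ 16037 km, so the target fraction is f = 10000/16037 ≈ 0.624.
Interpolate at f ≈ 0.624 with slerp weights a = sin((1−f)δ)/sin δ ≈ 1.389, b = sin(fδ)/sin δ ≈ 1.710.
p = a·p₁ + b·p₂ ≈ (-0.971, -0.165, -0.176); φ = arcsin(p_z) ≈ -10.11°, λ = atan2(p_y, p_x) ≈ -170.36°.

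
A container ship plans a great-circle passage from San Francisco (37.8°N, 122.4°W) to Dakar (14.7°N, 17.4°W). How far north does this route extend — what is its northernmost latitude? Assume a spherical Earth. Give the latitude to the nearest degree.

≈ 42°N

The great circle lies in the plane with unit normal n̂ = (p₁ × p₂)/|p₁ × p₂|.
Here n̂_z ≈ +0.739; the vertex latitude is φ_max = arccos|n̂_z| ≈ 42.4°.
Check via Clairaut: cos φ_max = |cos φ₁| · sin C = cos(37.8°)·sin(69.3°) ≈ 0.739, again giving ≈ 42.4°.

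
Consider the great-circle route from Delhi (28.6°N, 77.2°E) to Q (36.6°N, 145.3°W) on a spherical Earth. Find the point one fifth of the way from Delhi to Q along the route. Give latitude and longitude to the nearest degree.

≈ (45°N, 93°E)

Write both endpoints as unit vectors p₁, p₂ with components (cos φ cos λ, cos φ sin λ, sin φ).
The central angle between the endpoints is δ = arccos(p₁·p₂) ≈ 1.807 rad (103.5°).
Interpolate at f = 1/5 with slerp weights a = sin((1−f)δ)/sin δ ≈ 1.021, b = sin(fδ)/sin δ ≈ 0.364.
p = a·p₁ + b·p₂ ≈ (-0.042, 0.708, 0.705); φ = arcsin(p_z) ≈ 44.86°, λ = atan2(p_y, p_x) ≈ 93.36°.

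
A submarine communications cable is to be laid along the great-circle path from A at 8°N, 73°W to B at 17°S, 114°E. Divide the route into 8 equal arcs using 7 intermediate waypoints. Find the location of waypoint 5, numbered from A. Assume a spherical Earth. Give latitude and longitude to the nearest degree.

≈ 54°S, 178°W

Convert each endpoint to a unit vector on the sphere (x = cos φ cos λ, y = cos φ sin λ, z = sin φ).
The central angle between the endpoints is δ = arccos(p₁·p₂) ≈ 2.944 rad (168.7°).
Interpolate at f = 5/8 with slerp weights a = sin((1−f)δ)/sin δ ≈ 4.560, b = sin(fδ)/sin δ ≈ 4.921.
p = a·p₁ + b·p₂ ≈ (-0.594, -0.019, -0.804); φ = arcsin(p_z) ≈ -53.54°, λ = atan2(p_y, p_x) ≈ -178.20°.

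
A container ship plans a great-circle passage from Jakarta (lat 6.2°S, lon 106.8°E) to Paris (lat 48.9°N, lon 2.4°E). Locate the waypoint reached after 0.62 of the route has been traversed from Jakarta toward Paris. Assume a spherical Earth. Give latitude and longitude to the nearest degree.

Convert each endpoint to a unit vector on the sphere (x = cos φ cos λ, y = cos φ sin λ, z = sin φ).
The central angle between the endpoints is δ = arccos(p₁·p₂) ≈ 1.817 rad (104.1°).
Interpolate at f = 0.62 with slerp weights a = sin((1−f)δ)/sin δ ≈ 0.657, b = sin(fδ)/sin δ ≈ 0.931.
p = a·p₁ + b·p₂ ≈ (0.423, 0.651, 0.631); φ = arcsin(p_z) ≈ 39.10°, λ = atan2(p_y, p_x) ≈ 56.98°.

≈ lat 39°N, lon 57°E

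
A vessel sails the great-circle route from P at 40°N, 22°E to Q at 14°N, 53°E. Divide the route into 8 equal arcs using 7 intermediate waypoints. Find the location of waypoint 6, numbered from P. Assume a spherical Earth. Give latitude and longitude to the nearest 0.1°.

≈ 21.1°N, 46.5°E

From cos δ = sin φ₁ sin φ₂ + cos φ₁ cos φ₂ cos Δλ, the central angle is δ ≈ 0.656 rad (37.6°).
Interpolate at f = 6/8 with slerp weights a = sin((1−f)δ)/sin δ ≈ 0.268, b = sin(fδ)/sin δ ≈ 0.774.
p = a·p₁ + b·p₂ ≈ (0.642, 0.677, 0.359); φ = arcsin(p_z) ≈ 21.06°, λ = atan2(p_y, p_x) ≈ 46.50°.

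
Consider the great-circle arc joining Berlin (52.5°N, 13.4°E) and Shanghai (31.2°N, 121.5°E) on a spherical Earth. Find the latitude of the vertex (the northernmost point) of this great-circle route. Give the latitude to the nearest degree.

≈ 59°N

The great circle lies in the plane with unit normal n̂ = (p₁ × p₂)/|p₁ × p₂|.
Here n̂_z ≈ +0.511; the vertex latitude is φ_max = arccos|n̂_z| ≈ 59.3°.
Check via Clairaut: cos φ_max = |cos φ₁| · sin C = cos(52.5°)·sin(57.1°) ≈ 0.511, again giving ≈ 59.3°.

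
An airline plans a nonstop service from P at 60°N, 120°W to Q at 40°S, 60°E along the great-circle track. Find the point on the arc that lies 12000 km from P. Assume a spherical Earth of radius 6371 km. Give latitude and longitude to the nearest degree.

≈ 12°N, 60°E

Convert each endpoint to a unit vector on the sphere (x = cos φ cos λ, y = cos φ sin λ, z = sin φ).
The central angle between the endpoints is δ = arccos(p₁·p₂) ≈ 2.793 rad (160.0°). The total great-circle distance is δ·R ≈ 2.793 × 6371 ≈ 17791 km, so the target fraction is f = 12000/17791 ≈ 0.674.
Interpolate at f ≈ 0.674 with slerp weights a = sin((1−f)δ)/sin δ ≈ 2.307, b = sin(fδ)/sin δ ≈ 2.782.
p = a·p₁ + b·p₂ ≈ (0.489, 0.847, 0.209); φ = arcsin(p_z) ≈ 12.08°, λ = atan2(p_y, p_x) ≈ 60.00°.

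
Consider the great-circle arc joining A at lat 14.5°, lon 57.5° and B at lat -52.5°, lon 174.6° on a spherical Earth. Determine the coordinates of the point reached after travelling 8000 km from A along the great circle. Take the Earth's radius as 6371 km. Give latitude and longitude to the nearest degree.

The haversine formula gives a central angle δ ≈ 2.057 rad (117.8°) between the endpoints. The total great-circle distance is δ·R ≈ 2.057 × 6371 ≈ 13104 km, so the target fraction is f = 8000/13104 ≈ 0.610.
Interpolate at f ≈ 0.610 with slerp weights a = sin((1−f)δ)/sin δ ≈ 0.812, b = sin(fδ)/sin δ ≈ 1.075.
p = a·p₁ + b·p₂ ≈ (-0.229, 0.725, -0.650); φ = arcsin(p_z) ≈ -40.52°, λ = atan2(p_y, p_x) ≈ 107.55°.

≈ lat -41°, lon 108°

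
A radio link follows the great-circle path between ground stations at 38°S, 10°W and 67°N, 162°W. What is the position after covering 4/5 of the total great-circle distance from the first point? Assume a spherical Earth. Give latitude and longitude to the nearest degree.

≈ 71°N, 73°W

Convert each endpoint to a unit vector on the sphere (x = cos φ cos λ, y = cos φ sin λ, z = sin φ).
The central angle between the endpoints is δ = arccos(p₁·p₂) ≈ 2.565 rad (147.0°).
Interpolate at f = 4/5 with slerp weights a = sin((1−f)δ)/sin δ ≈ 0.901, b = sin(fδ)/sin δ ≈ 1.627.
p = a·p₁ + b·p₂ ≈ (0.095, -0.320, 0.943); φ = arcsin(p_z) ≈ 70.52°, λ = atan2(p_y, p_x) ≈ -73.50°.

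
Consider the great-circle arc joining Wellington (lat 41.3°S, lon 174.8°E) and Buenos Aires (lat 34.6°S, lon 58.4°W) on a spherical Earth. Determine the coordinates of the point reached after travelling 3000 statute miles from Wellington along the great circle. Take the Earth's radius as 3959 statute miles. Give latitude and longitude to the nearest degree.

≈ lat 60°S, lon 120°W

The haversine formula gives a central angle δ ≈ 1.566 rad (89.8°) between the endpoints. The total great-circle distance is δ·R ≈ 1.566 × 3959 ≈ 6202 mi, so the target fraction is f = 3000/6202 ≈ 0.484.
Interpolate at f ≈ 0.484 with slerp weights a = sin((1−f)δ)/sin δ ≈ 0.723, b = sin(fδ)/sin δ ≈ 0.687.
p = a·p₁ + b·p₂ ≈ (-0.245, -0.433, -0.868); φ = arcsin(p_z) ≈ -60.19°, λ = atan2(p_y, p_x) ≈ -119.50°.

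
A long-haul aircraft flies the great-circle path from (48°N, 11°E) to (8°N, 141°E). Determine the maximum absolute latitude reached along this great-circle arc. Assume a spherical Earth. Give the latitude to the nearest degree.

≈ 58°N

The great circle lies in the plane with unit normal n̂ = (p₁ × p₂)/|p₁ × p₂|.
Here n̂_z ≈ +0.536; the vertex latitude is φ_max = arccos|n̂_z| ≈ 57.6°.
Check via Clairaut: cos φ_max = |cos φ₁| · sin C = cos(48.0°)·sin(53.3°) ≈ 0.536, again giving ≈ 57.6°.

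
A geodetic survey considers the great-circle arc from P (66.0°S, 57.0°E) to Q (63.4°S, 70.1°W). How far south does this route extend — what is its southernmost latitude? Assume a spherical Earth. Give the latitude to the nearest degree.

≈ 78°S

The great circle lies in the plane with unit normal n̂ = (p₁ × p₂)/|p₁ × p₂|.
Here n̂_z ≈ -0.205; the vertex latitude is φ_max = arccos|n̂_z| ≈ 78.1°.
Check via Clairaut: cos φ_max = |cos φ₁| · sin C = cos(66.0°)·sin(149.7°) ≈ 0.205, again giving ≈ 78.1°.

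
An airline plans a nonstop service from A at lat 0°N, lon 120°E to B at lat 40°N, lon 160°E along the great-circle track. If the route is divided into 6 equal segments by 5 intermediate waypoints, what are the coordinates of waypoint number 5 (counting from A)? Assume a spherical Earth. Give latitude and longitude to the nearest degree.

≈ lat 34°N, lon 151°E

Write both endpoints as unit vectors p₁, p₂ with components (cos φ cos λ, cos φ sin λ, sin φ).
The central angle between the endpoints is δ = arccos(p₁·p₂) ≈ 0.944 rad (54.1°).
Interpolate at f = 5/6 with slerp weights a = sin((1−f)δ)/sin δ ≈ 0.193, b = sin(fδ)/sin δ ≈ 0.874.
p = a·p₁ + b·p₂ ≈ (-0.726, 0.397, 0.562); φ = arcsin(p_z) ≈ 34.19°, λ = atan2(p_y, p_x) ≈ 151.36°.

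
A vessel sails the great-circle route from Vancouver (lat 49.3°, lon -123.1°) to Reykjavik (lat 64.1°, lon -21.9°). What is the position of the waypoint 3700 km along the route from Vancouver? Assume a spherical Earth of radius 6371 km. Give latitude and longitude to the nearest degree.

Write both endpoints as unit vectors p₁, p₂ with components (cos φ cos λ, cos φ sin λ, sin φ).
The central angle between the endpoints is δ = arccos(p₁·p₂) ≈ 0.894 rad (51.2°). The total great-circle distance is δ·R ≈ 0.894 × 6371 ≈ 5693 km, so the target fraction is f = 3700/5693 ≈ 0.650.
Interpolate at f ≈ 0.650 with slerp weights a = sin((1−f)δ)/sin δ ≈ 0.395, b = sin(fδ)/sin δ ≈ 0.704.
p = a·p₁ + b·p₂ ≈ (0.145, -0.330, 0.933); φ = arcsin(p_z) ≈ 68.86°, λ = atan2(p_y, p_x) ≈ -66.35°.

≈ lat 69°, lon -66°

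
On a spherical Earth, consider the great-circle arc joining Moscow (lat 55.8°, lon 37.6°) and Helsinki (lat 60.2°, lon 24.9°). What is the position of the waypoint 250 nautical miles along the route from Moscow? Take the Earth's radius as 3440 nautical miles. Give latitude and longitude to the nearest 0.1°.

≈ lat 58.2°, lon 31.4°

Write both endpoints as unit vectors p₁, p₂ with components (cos φ cos λ, cos φ sin λ, sin φ).
The central angle between the endpoints is δ = arccos(p₁·p₂) ≈ 0.140 rad (8.0°). The total great-circle distance is δ·R ≈ 0.140 × 3440 ≈ 482 nmi, so the target fraction is f = 250/482 ≈ 0.519.
Interpolate at f ≈ 0.519 with slerp weights a = sin((1−f)δ)/sin δ ≈ 0.482, b = sin(fδ)/sin δ ≈ 0.520.
p = a·p₁ + b·p₂ ≈ (0.449, 0.274, 0.850); φ = arcsin(p_z) ≈ 58.24°, λ = atan2(p_y, p_x) ≈ 31.40°.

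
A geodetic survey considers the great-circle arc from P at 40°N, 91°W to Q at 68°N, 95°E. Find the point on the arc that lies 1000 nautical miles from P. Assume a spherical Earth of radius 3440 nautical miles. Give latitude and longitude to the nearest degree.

≈ 57°N, 92°W

Convert each endpoint to a unit vector on the sphere (x = cos φ cos λ, y = cos φ sin λ, z = sin φ).
The central angle between the endpoints is δ = arccos(p₁·p₂) ≈ 1.255 rad (71.9°). The total great-circle distance is δ·R ≈ 1.255 × 3440 ≈ 4317 nmi, so the target fraction is f = 1000/4317 ≈ 0.232.
Interpolate at f ≈ 0.232 with slerp weights a = sin((1−f)δ)/sin δ ≈ 0.864, b = sin(fδ)/sin δ ≈ 0.302.
p = a·p₁ + b·p₂ ≈ (-0.021, -0.550, 0.835); φ = arcsin(p_z) ≈ 56.64°, λ = atan2(p_y, p_x) ≈ -92.23°.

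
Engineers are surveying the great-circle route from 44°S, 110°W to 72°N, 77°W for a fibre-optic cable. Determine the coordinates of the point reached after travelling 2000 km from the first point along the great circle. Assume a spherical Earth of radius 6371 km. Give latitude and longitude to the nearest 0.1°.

Convert each endpoint to a unit vector on the sphere (x = cos φ cos λ, y = cos φ sin λ, z = sin φ).
The central angle between the endpoints is δ = arccos(p₁·p₂) ≈ 2.065 rad (118.3°). The total great-circle distance is δ·R ≈ 2.065 × 6371 ≈ 13155 km, so the target fraction is f = 2000/13155 ≈ 0.152.
Interpolate at f ≈ 0.152 with slerp weights a = sin((1−f)δ)/sin δ ≈ 1.117, b = sin(fδ)/sin δ ≈ 0.351.
p = a·p₁ + b·p₂ ≈ (-0.251, -0.861, -0.443); φ = arcsin(p_z) ≈ -26.28°, λ = atan2(p_y, p_x) ≈ -106.23°.

≈ 26.3°S, 106.2°W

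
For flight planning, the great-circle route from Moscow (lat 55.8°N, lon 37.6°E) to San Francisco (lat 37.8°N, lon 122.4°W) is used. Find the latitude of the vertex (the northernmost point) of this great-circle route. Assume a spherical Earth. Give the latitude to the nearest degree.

The great circle lies in the plane with unit normal n̂ = (p₁ × p₂)/|p₁ × p₂|.
Here n̂_z ≈ -0.153; the vertex latitude is φ_max = arccos|n̂_z| ≈ 81.2°.

≈ 81°N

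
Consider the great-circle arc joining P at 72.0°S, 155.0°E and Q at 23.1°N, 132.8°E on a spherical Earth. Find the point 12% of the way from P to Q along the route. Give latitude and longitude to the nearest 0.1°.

Convert each endpoint to a unit vector on the sphere (x = cos φ cos λ, y = cos φ sin λ, z = sin φ).
The central angle between the endpoints is δ = arccos(p₁·p₂) ≈ 1.681 rad (96.3°).
Interpolate at f = 0.12 with slerp weights a = sin((1−f)δ)/sin δ ≈ 1.002, b = sin(fδ)/sin δ ≈ 0.202.
p = a·p₁ + b·p₂ ≈ (-0.407, 0.267, -0.874); φ = arcsin(p_z) ≈ -60.90°, λ = atan2(p_y, p_x) ≈ 146.72°.

≈ 60.9°S, 146.7°E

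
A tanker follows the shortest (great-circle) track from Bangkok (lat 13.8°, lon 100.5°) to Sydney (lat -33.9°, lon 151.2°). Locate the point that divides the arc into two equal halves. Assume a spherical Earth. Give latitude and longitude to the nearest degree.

Convert each endpoint to a unit vector on the sphere (x = cos φ cos λ, y = cos φ sin λ, z = sin φ).
The central angle between the endpoints is δ = arccos(p₁·p₂) ≈ 1.184 rad (67.8°).
Interpolate at f = 1/2 with slerp weights a = sin((1−f)δ)/sin δ ≈ 0.602, b = sin(fδ)/sin δ ≈ 0.602.
p = a·p₁ + b·p₂ ≈ (-0.545, 0.816, -0.192); φ = arcsin(p_z) ≈ -11.09°, λ = atan2(p_y, p_x) ≈ 123.72°.

≈ lat -11°, lon 124°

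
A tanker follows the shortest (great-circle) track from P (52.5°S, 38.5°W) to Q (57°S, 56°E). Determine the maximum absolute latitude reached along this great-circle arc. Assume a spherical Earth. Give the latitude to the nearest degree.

≈ 65°S

The great circle lies in the plane with unit normal n̂ = (p₁ × p₂)/|p₁ × p₂|.
Here n̂_z ≈ +0.430; the vertex latitude is φ_max = arccos|n̂_z| ≈ 64.5°.
Check via Clairaut: cos φ_max = |cos φ₁| · sin C = cos(52.5°)·sin(135.1°) ≈ 0.430, again giving ≈ 64.5°.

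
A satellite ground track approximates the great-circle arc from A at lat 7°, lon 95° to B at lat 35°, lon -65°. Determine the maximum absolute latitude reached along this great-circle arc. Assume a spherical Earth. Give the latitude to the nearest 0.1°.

The great circle lies in the plane with unit normal n̂ = (p₁ × p₂)/|p₁ × p₂|.
Here n̂_z ≈ -0.386; the vertex latitude is φ_max = arccos|n̂_z| ≈ 67.3°.
Check via Clairaut: cos φ_max = |cos φ₁| · sin C = cos(7.0°)·sin(22.9°) ≈ 0.386, again giving ≈ 67.3°.

≈ 67.3°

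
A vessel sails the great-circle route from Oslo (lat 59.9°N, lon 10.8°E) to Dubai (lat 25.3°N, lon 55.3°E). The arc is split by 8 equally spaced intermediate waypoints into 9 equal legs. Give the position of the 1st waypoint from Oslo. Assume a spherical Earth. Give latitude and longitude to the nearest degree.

From cos δ = sin φ₁ sin φ₂ + cos φ₁ cos φ₂ cos Δλ, the central angle is δ ≈ 0.805 rad (46.1°).
Interpolate at f = 1/9 with slerp weights a = sin((1−f)δ)/sin δ ≈ 0.910, b = sin(fδ)/sin δ ≈ 0.124.
p = a·p₁ + b·p₂ ≈ (0.512, 0.178, 0.840); φ = arcsin(p_z) ≈ 57.18°, λ = atan2(p_y, p_x) ≈ 19.13°.

≈ lat 57°N, lon 19°E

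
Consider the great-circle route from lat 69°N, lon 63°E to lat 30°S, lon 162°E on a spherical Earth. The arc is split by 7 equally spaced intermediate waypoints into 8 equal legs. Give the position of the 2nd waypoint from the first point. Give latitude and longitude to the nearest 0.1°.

≈ lat 52.7°N, lon 119.1°E

Write both endpoints as unit vectors p₁, p₂ with components (cos φ cos λ, cos φ sin λ, sin φ).
The central angle between the endpoints is δ = arccos(p₁·p₂) ≈ 2.112 rad (121.0°).
Interpolate at f = 2/8 with slerp weights a = sin((1−f)δ)/sin δ ≈ 1.167, b = sin(fδ)/sin δ ≈ 0.588.
p = a·p₁ + b·p₂ ≈ (-0.294, 0.530, 0.795); φ = arcsin(p_z) ≈ 52.68°, λ = atan2(p_y, p_x) ≈ 119.06°.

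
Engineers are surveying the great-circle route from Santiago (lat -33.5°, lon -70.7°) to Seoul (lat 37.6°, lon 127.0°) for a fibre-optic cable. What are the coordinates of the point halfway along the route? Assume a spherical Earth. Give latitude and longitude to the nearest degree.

From cos δ = sin φ₁ sin φ₂ + cos φ₁ cos φ₂ cos Δλ, the central angle is δ ≈ 2.881 rad (165.1°).
Interpolate at f = 1/2 with slerp weights a = sin((1−f)δ)/sin δ ≈ 3.844, b = sin(fδ)/sin δ ≈ 3.844.
p = a·p₁ + b·p₂ ≈ (-0.773, -0.593, 0.224); φ = arcsin(p_z) ≈ 12.93°, λ = atan2(p_y, p_x) ≈ -142.52°.

≈ lat 13°, lon -143°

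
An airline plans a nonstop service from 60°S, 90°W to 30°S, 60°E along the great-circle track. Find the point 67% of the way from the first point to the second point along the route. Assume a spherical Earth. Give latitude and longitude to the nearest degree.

The haversine formula gives a central angle δ ≈ 1.513 rad (86.7°) between the endpoints.
Interpolate at f = 0.67 with slerp weights a = sin((1−f)δ)/sin δ ≈ 0.480, b = sin(fδ)/sin δ ≈ 0.850.
p = a·p₁ + b·p₂ ≈ (0.368, 0.398, -0.840); φ = arcsin(p_z) ≈ -57.18°, λ = atan2(p_y, p_x) ≈ 47.22°.

≈ 57°S, 47°E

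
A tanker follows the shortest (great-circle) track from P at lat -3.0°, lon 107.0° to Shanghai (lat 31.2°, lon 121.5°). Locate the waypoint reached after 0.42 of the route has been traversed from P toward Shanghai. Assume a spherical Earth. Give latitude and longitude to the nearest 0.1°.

Convert each endpoint to a unit vector on the sphere (x = cos φ cos λ, y = cos φ sin λ, z = sin φ).
The central angle between the endpoints is δ = arccos(p₁·p₂) ≈ 0.644 rad (36.9°).
Interpolate at f = 0.42 with slerp weights a = sin((1−f)δ)/sin δ ≈ 0.608, b = sin(fδ)/sin δ ≈ 0.445.
p = a·p₁ + b·p₂ ≈ (-0.376, 0.905, 0.199); φ = arcsin(p_z) ≈ 11.46°, λ = atan2(p_y, p_x) ≈ 112.58°.

≈ lat 11.5°, lon 112.6°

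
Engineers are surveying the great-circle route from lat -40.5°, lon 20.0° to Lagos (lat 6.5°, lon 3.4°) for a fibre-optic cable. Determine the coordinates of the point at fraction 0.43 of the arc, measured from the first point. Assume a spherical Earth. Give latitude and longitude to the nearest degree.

≈ lat -20°, lon 12°

Write both endpoints as unit vectors p₁, p₂ with components (cos φ cos λ, cos φ sin λ, sin φ).
The central angle between the endpoints is δ = arccos(p₁·p₂) ≈ 0.863 rad (49.4°).
Interpolate at f = 0.43 with slerp weights a = sin((1−f)δ)/sin δ ≈ 0.622, b = sin(fδ)/sin δ ≈ 0.477.
p = a·p₁ + b·p₂ ≈ (0.917, 0.190, -0.350); φ = arcsin(p_z) ≈ -20.47°, λ = atan2(p_y, p_x) ≈ 11.69°.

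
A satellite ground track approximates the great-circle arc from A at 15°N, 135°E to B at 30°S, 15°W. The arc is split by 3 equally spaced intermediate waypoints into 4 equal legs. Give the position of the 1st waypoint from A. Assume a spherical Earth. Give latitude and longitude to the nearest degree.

≈ 7°S, 105°E

The haversine formula gives a central angle δ ≈ 2.594 rad (148.6°) between the endpoints.
Interpolate at f = 1/4 with slerp weights a = sin((1−f)δ)/sin δ ≈ 1.788, b = sin(fδ)/sin δ ≈ 1.160.
p = a·p₁ + b·p₂ ≈ (-0.250, 0.961, -0.117); φ = arcsin(p_z) ≈ -6.75°, λ = atan2(p_y, p_x) ≈ 104.60°.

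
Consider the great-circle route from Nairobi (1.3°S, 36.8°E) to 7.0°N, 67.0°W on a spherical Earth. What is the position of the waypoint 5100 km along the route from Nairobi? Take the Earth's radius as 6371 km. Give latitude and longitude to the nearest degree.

≈ 4°N, 9°W

Convert each endpoint to a unit vector on the sphere (x = cos φ cos λ, y = cos φ sin λ, z = sin φ).
The central angle between the endpoints is δ = arccos(p₁·p₂) ≈ 1.813 rad (103.9°). The total great-circle distance is δ·R ≈ 1.813 × 6371 ≈ 11548 km, so the target fraction is f = 5100/11548 ≈ 0.442.
Interpolate at f ≈ 0.442 with slerp weights a = sin((1−f)δ)/sin δ ≈ 0.873, b = sin(fδ)/sin δ ≈ 0.739.
p = a·p₁ + b·p₂ ≈ (0.986, -0.152, 0.070); φ = arcsin(p_z) ≈ 4.03°, λ = atan2(p_y, p_x) ≈ -8.78°.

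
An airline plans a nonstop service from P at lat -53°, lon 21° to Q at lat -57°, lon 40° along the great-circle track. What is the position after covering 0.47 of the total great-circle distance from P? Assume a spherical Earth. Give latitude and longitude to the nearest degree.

Convert each endpoint to a unit vector on the sphere (x = cos φ cos λ, y = cos φ sin λ, z = sin φ).
The central angle between the endpoints is δ = arccos(p₁·p₂) ≈ 0.202 rad (11.6°).
Interpolate at f = 0.47 with slerp weights a = sin((1−f)δ)/sin δ ≈ 0.533, b = sin(fδ)/sin δ ≈ 0.472.
p = a·p₁ + b·p₂ ≈ (0.496, 0.280, -0.822); φ = arcsin(p_z) ≈ -55.25°, λ = atan2(p_y, p_x) ≈ 29.45°.

≈ lat -55°, lon 29°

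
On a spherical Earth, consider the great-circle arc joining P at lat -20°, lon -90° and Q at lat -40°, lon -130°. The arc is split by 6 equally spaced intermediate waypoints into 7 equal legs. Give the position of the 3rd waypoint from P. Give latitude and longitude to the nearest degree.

≈ lat -30°, lon -105°

From cos δ = sin φ₁ sin φ₂ + cos φ₁ cos φ₂ cos Δλ, the central angle is δ ≈ 0.690 rad (39.5°).
Interpolate at f = 3/7 with slerp weights a = sin((1−f)δ)/sin δ ≈ 0.603, b = sin(fδ)/sin δ ≈ 0.458.
p = a·p₁ + b·p₂ ≈ (-0.225, -0.836, -0.501); φ = arcsin(p_z) ≈ -30.05°, λ = atan2(p_y, p_x) ≈ -105.10°.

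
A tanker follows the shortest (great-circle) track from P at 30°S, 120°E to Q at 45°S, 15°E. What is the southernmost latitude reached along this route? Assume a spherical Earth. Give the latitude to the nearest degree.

≈ 53°S

The great circle lies in the plane with unit normal n̂ = (p₁ × p₂)/|p₁ × p₂|.
Here n̂_z ≈ -0.603; the vertex latitude is φ_max = arccos|n̂_z| ≈ 52.9°.
Check via Clairaut: cos φ_max = |cos φ₁| · sin C = cos(30.0°)·sin(135.9°) ≈ 0.603, again giving ≈ 52.9°.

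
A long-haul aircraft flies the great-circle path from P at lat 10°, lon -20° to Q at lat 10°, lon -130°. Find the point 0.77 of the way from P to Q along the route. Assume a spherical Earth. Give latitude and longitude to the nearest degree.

Write both endpoints as unit vectors p₁, p₂ with components (cos φ cos λ, cos φ sin λ, sin φ).
The central angle between the endpoints is δ = arccos(p₁·p₂) ≈ 1.877 rad (107.6°).
Interpolate at f = 0.77 with slerp weights a = sin((1−f)δ)/sin δ ≈ 0.439, b = sin(fδ)/sin δ ≈ 1.041.
p = a·p₁ + b·p₂ ≈ (-0.253, -0.933, 0.257); φ = arcsin(p_z) ≈ 14.89°, λ = atan2(p_y, p_x) ≈ -105.15°.

≈ lat 15°, lon -105°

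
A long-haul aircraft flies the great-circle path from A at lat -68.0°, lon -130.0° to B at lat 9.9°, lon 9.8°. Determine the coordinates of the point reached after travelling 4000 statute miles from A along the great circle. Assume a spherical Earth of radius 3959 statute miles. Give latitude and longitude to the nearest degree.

≈ lat -46°, lon -9°

From cos δ = sin φ₁ sin φ₂ + cos φ₁ cos φ₂ cos Δλ, the central angle is δ ≈ 2.028 rad (116.2°). The total great-circle distance is δ·R ≈ 2.028 × 3959 ≈ 8028 mi, so the target fraction is f = 4000/8028 ≈ 0.498.
Interpolate at f ≈ 0.498 with slerp weights a = sin((1−f)δ)/sin δ ≈ 0.948, b = sin(fδ)/sin δ ≈ 0.944.
p = a·p₁ + b·p₂ ≈ (0.688, -0.114, -0.717); φ = arcsin(p_z) ≈ -45.79°, λ = atan2(p_y, p_x) ≈ -9.39°.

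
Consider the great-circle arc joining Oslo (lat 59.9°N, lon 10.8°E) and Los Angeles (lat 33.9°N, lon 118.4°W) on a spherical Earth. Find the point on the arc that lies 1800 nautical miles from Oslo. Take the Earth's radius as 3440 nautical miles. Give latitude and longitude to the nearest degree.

≈ lat 70°N, lon 61°W

Write both endpoints as unit vectors p₁, p₂ with components (cos φ cos λ, cos φ sin λ, sin φ).
The central angle between the endpoints is δ = arccos(p₁·p₂) ≈ 1.350 rad (77.3°). The total great-circle distance is δ·R ≈ 1.350 × 3440 ≈ 4642 nmi, so the target fraction is f = 1800/4642 ≈ 0.388.
Interpolate at f ≈ 0.388 with slerp weights a = sin((1−f)δ)/sin δ ≈ 0.754, b = sin(fδ)/sin δ ≈ 0.512.
p = a·p₁ + b·p₂ ≈ (0.169, -0.303, 0.938); φ = arcsin(p_z) ≈ 69.69°, λ = atan2(p_y, p_x) ≈ -60.84°.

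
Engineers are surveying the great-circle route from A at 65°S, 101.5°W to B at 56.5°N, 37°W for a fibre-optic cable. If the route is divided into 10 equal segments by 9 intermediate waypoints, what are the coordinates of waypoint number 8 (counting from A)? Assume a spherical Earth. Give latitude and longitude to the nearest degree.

Write both endpoints as unit vectors p₁, p₂ with components (cos φ cos λ, cos φ sin λ, sin φ).
The central angle between the endpoints is δ = arccos(p₁·p₂) ≈ 2.285 rad (130.9°).
Interpolate at f = 8/10 with slerp weights a = sin((1−f)δ)/sin δ ≈ 0.584, b = sin(fδ)/sin δ ≈ 1.280.
p = a·p₁ + b·p₂ ≈ (0.515, -0.667, 0.538); φ = arcsin(p_z) ≈ 32.55°, λ = atan2(p_y, p_x) ≈ -52.33°.

≈ 33°N, 52°W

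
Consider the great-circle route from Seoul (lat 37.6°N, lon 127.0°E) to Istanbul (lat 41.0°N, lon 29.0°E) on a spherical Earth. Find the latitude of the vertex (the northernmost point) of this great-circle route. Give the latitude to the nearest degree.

≈ 51°N

The great circle lies in the plane with unit normal n̂ = (p₁ × p₂)/|p₁ × p₂|.
Here n̂_z ≈ -0.624; the vertex latitude is φ_max = arccos|n̂_z| ≈ 51.4°.
Check via Clairaut: cos φ_max = |cos φ₁| · sin C = cos(37.6°)·sin(52.0°) ≈ 0.624, again giving ≈ 51.4°.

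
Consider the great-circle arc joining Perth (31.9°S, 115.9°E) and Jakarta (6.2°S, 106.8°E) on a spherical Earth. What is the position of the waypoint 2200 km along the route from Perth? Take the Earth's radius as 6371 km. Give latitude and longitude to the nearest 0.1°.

≈ 13.2°S, 109.0°E

From cos δ = sin φ₁ sin φ₂ + cos φ₁ cos φ₂ cos Δλ, the central angle is δ ≈ 0.472 rad (27.1°). The total great-circle distance is δ·R ≈ 0.472 × 6371 ≈ 3010 km, so the target fraction is f = 2200/3010 ≈ 0.731.
Interpolate at f ≈ 0.731 with slerp weights a = sin((1−f)δ)/sin δ ≈ 0.279, b = sin(fδ)/sin δ ≈ 0.744.
p = a·p₁ + b·p₂ ≈ (-0.317, 0.921, -0.228); φ = arcsin(p_z) ≈ -13.15°, λ = atan2(p_y, p_x) ≈ 109.00°.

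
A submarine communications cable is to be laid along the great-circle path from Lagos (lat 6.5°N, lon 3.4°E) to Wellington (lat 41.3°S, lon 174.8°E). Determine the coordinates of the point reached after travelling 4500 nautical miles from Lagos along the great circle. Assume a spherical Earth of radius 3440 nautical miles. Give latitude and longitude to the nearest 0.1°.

Write both endpoints as unit vectors p₁, p₂ with components (cos φ cos λ, cos φ sin λ, sin φ).
The central angle between the endpoints is δ = arccos(p₁·p₂) ≈ 2.520 rad (144.4°). The total great-circle distance is δ·R ≈ 2.520 × 3440 ≈ 8668 nmi, so the target fraction is f = 4500/8668 ≈ 0.519.
Interpolate at f ≈ 0.519 with slerp weights a = sin((1−f)δ)/sin δ ≈ 1.607, b = sin(fδ)/sin δ ≈ 1.658.
p = a·p₁ + b·p₂ ≈ (0.354, 0.208, -0.912); φ = arcsin(p_z) ≈ -65.80°, λ = atan2(p_y, p_x) ≈ 30.41°.

≈ lat 65.8°S, lon 30.4°E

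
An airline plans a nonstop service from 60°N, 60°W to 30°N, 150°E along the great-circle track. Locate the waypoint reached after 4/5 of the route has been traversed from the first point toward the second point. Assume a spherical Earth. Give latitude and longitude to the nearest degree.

≈ 47°N, 156°E

Write both endpoints as unit vectors p₁, p₂ with components (cos φ cos λ, cos φ sin λ, sin φ).
The central angle between the endpoints is δ = arccos(p₁·p₂) ≈ 1.513 rad (86.7°).
Interpolate at f = 4/5 with slerp weights a = sin((1−f)δ)/sin δ ≈ 0.298, b = sin(fδ)/sin δ ≈ 0.937.
p = a·p₁ + b·p₂ ≈ (-0.628, 0.277, 0.727); φ = arcsin(p_z) ≈ 46.64°, λ = atan2(p_y, p_x) ≈ 156.24°.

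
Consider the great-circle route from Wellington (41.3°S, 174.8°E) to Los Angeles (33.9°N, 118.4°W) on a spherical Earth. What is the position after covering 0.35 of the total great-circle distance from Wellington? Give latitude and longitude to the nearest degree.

≈ 16°S, 159°W

From cos δ = sin φ₁ sin φ₂ + cos φ₁ cos φ₂ cos Δλ, the central angle is δ ≈ 1.694 rad (97.0°).
Interpolate at f = 0.35 with slerp weights a = sin((1−f)δ)/sin δ ≈ 0.898, b = sin(fδ)/sin δ ≈ 0.563.
p = a·p₁ + b·p₂ ≈ (-0.894, -0.350, -0.279); φ = arcsin(p_z) ≈ -16.20°, λ = atan2(p_y, p_x) ≈ -158.64°.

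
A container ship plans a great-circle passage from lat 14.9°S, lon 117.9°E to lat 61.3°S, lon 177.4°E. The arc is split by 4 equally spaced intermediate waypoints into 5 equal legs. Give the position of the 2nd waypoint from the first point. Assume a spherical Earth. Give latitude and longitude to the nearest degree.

Write both endpoints as unit vectors p₁, p₂ with components (cos φ cos λ, cos φ sin λ, sin φ).
The central angle between the endpoints is δ = arccos(p₁·p₂) ≈ 1.092 rad (62.5°).
Interpolate at f = 2/5 with slerp weights a = sin((1−f)δ)/sin δ ≈ 0.686, b = sin(fδ)/sin δ ≈ 0.477.
p = a·p₁ + b·p₂ ≈ (-0.539, 0.597, -0.595); φ = arcsin(p_z) ≈ -36.48°, λ = atan2(p_y, p_x) ≈ 132.10°.

≈ lat 36°S, lon 132°E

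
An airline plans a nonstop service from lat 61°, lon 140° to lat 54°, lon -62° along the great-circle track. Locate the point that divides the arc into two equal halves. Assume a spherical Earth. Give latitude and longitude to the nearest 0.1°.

≈ lat 82.3°, lon -114.7°

From cos δ = sin φ₁ sin φ₂ + cos φ₁ cos φ₂ cos Δλ, the central angle is δ ≈ 1.111 rad (63.7°).
Interpolate at f = 1/2 with slerp weights a = sin((1−f)δ)/sin δ ≈ 0.589, b = sin(fδ)/sin δ ≈ 0.589.
p = a·p₁ + b·p₂ ≈ (-0.056, -0.122, 0.991); φ = arcsin(p_z) ≈ 82.28°, λ = atan2(p_y, p_x) ≈ -114.71°.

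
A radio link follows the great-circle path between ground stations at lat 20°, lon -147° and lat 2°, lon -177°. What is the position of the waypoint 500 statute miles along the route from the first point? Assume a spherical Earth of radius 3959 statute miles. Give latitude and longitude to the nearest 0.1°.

Convert each endpoint to a unit vector on the sphere (x = cos φ cos λ, y = cos φ sin λ, z = sin φ).
The central angle between the endpoints is δ = arccos(p₁·p₂) ≈ 0.600 rad (34.4°). The total great-circle distance is δ·R ≈ 0.600 × 3959 ≈ 2376 mi, so the target fraction is f = 500/2376 ≈ 0.210.
Interpolate at f ≈ 0.210 with slerp weights a = sin((1−f)δ)/sin δ ≈ 0.808, b = sin(fδ)/sin δ ≈ 0.223.
p = a·p₁ + b·p₂ ≈ (-0.859, -0.425, 0.284); φ = arcsin(p_z) ≈ 16.51°, λ = atan2(p_y, p_x) ≈ -153.67°.

≈ lat 16.5°, lon -153.7°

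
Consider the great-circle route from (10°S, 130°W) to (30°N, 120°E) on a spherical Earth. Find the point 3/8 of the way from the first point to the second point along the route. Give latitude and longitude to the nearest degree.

From cos δ = sin φ₁ sin φ₂ + cos φ₁ cos φ₂ cos Δλ, the central angle is δ ≈ 1.959 rad (112.2°).
Interpolate at f = 3/8 with slerp weights a = sin((1−f)δ)/sin δ ≈ 1.016, b = sin(fδ)/sin δ ≈ 0.724.
p = a·p₁ + b·p₂ ≈ (-0.957, -0.223, 0.186); φ = arcsin(p_z) ≈ 10.70°, λ = atan2(p_y, p_x) ≈ -166.85°.

≈ (11°N, 167°W)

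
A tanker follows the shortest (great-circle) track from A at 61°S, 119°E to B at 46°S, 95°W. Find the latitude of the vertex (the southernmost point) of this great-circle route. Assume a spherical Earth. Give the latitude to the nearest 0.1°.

≈ 78.4°S

The great circle lies in the plane with unit normal n̂ = (p₁ × p₂)/|p₁ × p₂|.
Here n̂_z ≈ +0.201; the vertex latitude is φ_max = arccos|n̂_z| ≈ 78.4°.
Check via Clairaut: cos φ_max = |cos φ₁| · sin C = cos(61.0°)·sin(155.5°) ≈ 0.201, again giving ≈ 78.4°.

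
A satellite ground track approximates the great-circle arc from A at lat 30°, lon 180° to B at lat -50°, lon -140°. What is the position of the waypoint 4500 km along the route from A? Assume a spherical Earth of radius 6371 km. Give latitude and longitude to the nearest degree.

Convert each endpoint to a unit vector on the sphere (x = cos φ cos λ, y = cos φ sin λ, z = sin φ).
The central angle between the endpoints is δ = arccos(p₁·p₂) ≈ 1.527 rad (87.5°). The total great-circle distance is δ·R ≈ 1.527 × 6371 ≈ 9731 km, so the target fraction is f = 4500/9731 ≈ 0.462.
Interpolate at f ≈ 0.462 with slerp weights a = sin((1−f)δ)/sin δ ≈ 0.733, b = sin(fδ)/sin δ ≈ 0.650.
p = a·p₁ + b·p₂ ≈ (-0.954, -0.268, -0.131); φ = arcsin(p_z) ≈ -7.55°, λ = atan2(p_y, p_x) ≈ -164.29°.

≈ lat -8°, lon -164°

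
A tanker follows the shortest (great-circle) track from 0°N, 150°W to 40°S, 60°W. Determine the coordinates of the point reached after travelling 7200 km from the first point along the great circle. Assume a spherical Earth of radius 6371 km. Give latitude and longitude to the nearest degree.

≈ 36°S, 92°W

The haversine formula gives a central angle δ ≈ 1.571 rad (90.0°) between the endpoints. The total great-circle distance is δ·R ≈ 1.571 × 6371 ≈ 10008 km, so the target fraction is f = 7200/10008 ≈ 0.719.
Interpolate at f ≈ 0.719 with slerp weights a = sin((1−f)δ)/sin δ ≈ 0.427, b = sin(fδ)/sin δ ≈ 0.904.
p = a·p₁ + b·p₂ ≈ (-0.023, -0.813, -0.581); φ = arcsin(p_z) ≈ -35.55°, λ = atan2(p_y, p_x) ≈ -91.62°.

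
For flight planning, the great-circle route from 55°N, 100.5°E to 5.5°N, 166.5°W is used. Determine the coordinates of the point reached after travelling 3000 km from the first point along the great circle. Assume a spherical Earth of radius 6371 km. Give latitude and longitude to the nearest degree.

≈ 49°N, 144°E

The haversine formula gives a central angle δ ≈ 1.522 rad (87.2°) between the endpoints. The total great-circle distance is δ·R ≈ 1.522 × 6371 ≈ 9698 km, so the target fraction is f = 3000/9698 ≈ 0.309.
Interpolate at f ≈ 0.309 with slerp weights a = sin((1−f)δ)/sin δ ≈ 0.869, b = sin(fδ)/sin δ ≈ 0.454.
p = a·p₁ + b·p₂ ≈ (-0.530, 0.385, 0.755); φ = arcsin(p_z) ≈ 49.06°, λ = atan2(p_y, p_x) ≈ 144.06°.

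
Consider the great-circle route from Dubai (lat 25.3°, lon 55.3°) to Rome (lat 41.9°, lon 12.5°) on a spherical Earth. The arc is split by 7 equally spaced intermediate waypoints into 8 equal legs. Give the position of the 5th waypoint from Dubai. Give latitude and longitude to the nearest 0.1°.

The haversine formula gives a central angle δ ≈ 0.677 rad (38.8°) between the endpoints.
Interpolate at f = 5/8 with slerp weights a = sin((1−f)δ)/sin δ ≈ 0.401, b = sin(fδ)/sin δ ≈ 0.655.
p = a·p₁ + b·p₂ ≈ (0.683, 0.404, 0.609); φ = arcsin(p_z) ≈ 37.53°, λ = atan2(p_y, p_x) ≈ 30.59°.

≈ lat 37.5°, lon 30.6°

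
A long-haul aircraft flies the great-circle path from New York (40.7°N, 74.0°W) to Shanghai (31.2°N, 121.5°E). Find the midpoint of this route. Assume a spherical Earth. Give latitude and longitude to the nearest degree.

The haversine formula gives a central angle δ ≈ 1.862 rad (106.7°) between the endpoints.
Interpolate at f = 1/2 with slerp weights a = sin((1−f)δ)/sin δ ≈ 0.837, b = sin(fδ)/sin δ ≈ 0.837.
p = a·p₁ + b·p₂ ≈ (-0.199, 0.000, 0.980); φ = arcsin(p_z) ≈ 78.51°, λ = atan2(p_y, p_x) ≈ 179.87°.

≈ (79°N, 180°E)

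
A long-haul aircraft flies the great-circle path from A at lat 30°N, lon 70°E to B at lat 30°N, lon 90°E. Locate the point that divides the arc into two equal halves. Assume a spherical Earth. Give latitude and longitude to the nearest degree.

≈ lat 30°N, lon 80°E

Write both endpoints as unit vectors p₁, p₂ with components (cos φ cos λ, cos φ sin λ, sin φ).
The central angle between the endpoints is δ = arccos(p₁·p₂) ≈ 0.302 rad (17.3°).
Interpolate at f = 1/2 with slerp weights a = sin((1−f)δ)/sin δ ≈ 0.506, b = sin(fδ)/sin δ ≈ 0.506.
p = a·p₁ + b·p₂ ≈ (0.150, 0.850, 0.506); φ = arcsin(p_z) ≈ 30.38°, λ = atan2(p_y, p_x) ≈ 80.00°.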